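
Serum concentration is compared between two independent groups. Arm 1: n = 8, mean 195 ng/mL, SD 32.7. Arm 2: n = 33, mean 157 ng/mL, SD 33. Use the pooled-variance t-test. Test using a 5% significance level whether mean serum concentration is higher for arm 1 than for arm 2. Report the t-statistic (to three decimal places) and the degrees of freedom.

t = 2.927, df = 39

Let group 1 = arm 1, group 2 = arm 2. H0: μ_1 = μ_2; H1: μ_1 > μ_2 (two-sample pooled-variance t-test, right-tailed).
s_p² = [(8−1)·32.7² + (33−1)·33²]/(8+33−2) = 1085.46
t = (195 − 157)/√[1085.46·(1/8 + 1/33)] = 2.927
df = n₁ + n₂ − 2 = 39
p-value = P(T ≥ 2.927) ≈ 0.0028
Since p ≈ 0.0028 < α = 0.05, reject H0; the data support H1.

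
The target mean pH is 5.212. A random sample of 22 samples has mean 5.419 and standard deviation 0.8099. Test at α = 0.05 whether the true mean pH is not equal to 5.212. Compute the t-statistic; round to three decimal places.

H0: μ = 5.212; H1: μ ≠ 5.212 (one-sample t-test, two-sided).
t = (x̄ − μ₀)/(s/√n) = (5.419 − 5.212)/(0.8099/√22) = 1.199
df = n − 1 = 21
Two-sided p-value ≈ 0.2440
Since p ≈ 0.2440 > α = 0.05, fail to reject H0; the evidence is not statistically significant.

1.199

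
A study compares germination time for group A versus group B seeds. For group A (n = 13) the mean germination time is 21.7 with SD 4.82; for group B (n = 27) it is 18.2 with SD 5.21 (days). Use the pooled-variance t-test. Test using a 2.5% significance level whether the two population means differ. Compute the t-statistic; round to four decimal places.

2.0369

Let group 1 = group A, group 2 = group B. H0: μ_1 = μ_2; H1: μ_1 ≠ μ_2 (two-sample pooled-variance t-test, two-sided).
s_p² = [(13−1)·4.82² + (27−1)·5.21²]/(13+27−2) = 25.9088
t = (21.7 − 18.2)/√[25.9088·(1/13 + 1/27)] = 2.0369
df = n₁ + n₂ − 2 = 38
Two-sided p-value ≈ 0.0487
Since p ≈ 0.0487 > α = 0.025, fail to reject H0; the evidence is not statistically significant.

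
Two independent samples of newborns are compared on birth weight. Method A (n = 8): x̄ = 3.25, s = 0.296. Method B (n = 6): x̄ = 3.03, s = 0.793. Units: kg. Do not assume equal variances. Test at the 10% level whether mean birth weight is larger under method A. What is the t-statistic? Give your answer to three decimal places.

0.647

Let group 1 = method A, group 2 = method B. H0: μ_1 = μ_2; H1: μ_1 > μ_2 (Welch's two-sample t-test, right-tailed).
t = (x̄_1 − x̄_2)/√(s_1²/n_1 + s_2²/n_2) = (3.25 − 3.03)/√(0.296²/8 + 0.793²/6) = 0.647
Welch–Satterthwaite df ≈ 6.05
p-value = P(T ≥ 0.647) ≈ 0.271
Since p ≈ 0.271 > α = 0.1, fail to reject H0; the evidence is not statistically significant.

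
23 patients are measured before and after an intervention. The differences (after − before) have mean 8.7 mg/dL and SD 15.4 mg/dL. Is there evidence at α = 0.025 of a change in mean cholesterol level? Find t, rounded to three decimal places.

2.709

H0: μ_d = 0; H1: μ_d ≠ 0 (paired t-test on the differences, two-sided).
t = d̄/(s_d/√n) = 8.7/(15.4/√23) = 2.709
df = n − 1 = 22
Two-sided p-value ≈ 0.0128
Since p ≈ 0.0128 < α = 0.025, reject H0; the evidence is statistically significant.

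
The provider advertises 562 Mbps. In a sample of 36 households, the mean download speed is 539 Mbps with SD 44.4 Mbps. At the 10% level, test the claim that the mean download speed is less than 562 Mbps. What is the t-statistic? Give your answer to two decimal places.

-3.11

H0: μ = 562; H1: μ < 562 (one-sample t-test, left-tailed).
t = (x̄ − μ₀)/(s/√n) = (539 − 562)/(44.4/√36) = -3.11
df = n − 1 = 35
p-value = P(T ≤ -3.11) ≈ 0.002
Since p ≈ 0.002 < α = 0.1, reject H0; the evidence is statistically significant.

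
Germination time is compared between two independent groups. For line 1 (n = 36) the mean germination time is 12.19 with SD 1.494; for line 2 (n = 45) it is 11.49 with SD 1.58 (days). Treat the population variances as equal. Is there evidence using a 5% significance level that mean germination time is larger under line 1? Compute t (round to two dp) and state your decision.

t = 2.03; reject H0

Let group 1 = line 1, group 2 = line 2. H0: μ_1 = μ_2; H1: μ_1 > μ_2 (two-sample pooled-variance t-test, right-tailed).
s_p² = [(36−1)·1.494² + (45−1)·1.58²]/(36+45−2) = 2.37928
t = (12.19 − 11.49)/√[2.37928·(1/36 + 1/45)] = 2.03
df = n₁ + n₂ − 2 = 79
p-value = P(T ≥ 2.03) ≈ 0.023
Since p ≈ 0.023 < α = 0.05, reject H0; the data support H1.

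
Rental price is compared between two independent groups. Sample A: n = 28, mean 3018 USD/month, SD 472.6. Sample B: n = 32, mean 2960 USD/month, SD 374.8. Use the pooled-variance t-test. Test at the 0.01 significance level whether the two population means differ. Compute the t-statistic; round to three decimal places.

Let group 1 = sample A, group 2 = sample B. H0: μ_1 = μ_2; H1: μ_1 ≠ μ_2 (two-sample pooled-variance t-test, two-sided).
s_p² = [(28−1)·472.6² + (32−1)·374.8²]/(28+32−2) = 179055
t = (3018 − 2960)/√[179055·(1/28 + 1/32)] = 0.530
df = n₁ + n₂ − 2 = 58
Two-sided p-value ≈ 0.598
Since p ≈ 0.598 > α = 0.01, fail to reject H0; the evidence is not statistically significant.

0.530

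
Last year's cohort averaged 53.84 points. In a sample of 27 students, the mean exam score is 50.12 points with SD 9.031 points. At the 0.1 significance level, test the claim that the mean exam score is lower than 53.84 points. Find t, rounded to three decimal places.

-2.140

H0: μ = 53.84; H1: μ < 53.84 (one-sample t-test, left-tailed).
t = (x̄ − μ₀)/(s/√n) = (50.12 − 53.84)/(9.031/√27) = -2.140
df = n − 1 = 26
p-value = P(T ≤ -2.140) ≈ 0.021
Since p ≈ 0.021 < α = 0.1, reject H0; the evidence is statistically significant.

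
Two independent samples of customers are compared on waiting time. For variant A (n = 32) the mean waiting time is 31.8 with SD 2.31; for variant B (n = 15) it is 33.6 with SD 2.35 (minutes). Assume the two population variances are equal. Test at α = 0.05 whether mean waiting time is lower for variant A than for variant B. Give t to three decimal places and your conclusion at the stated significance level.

t = -2.477; reject H0

Let group 1 = variant A, group 2 = variant B. H0: μ_1 = μ_2; H1: μ_1 < μ_2 (two-sample pooled-variance t-test, left-tailed).
s_p² = [(32−1)·2.31² + (15−1)·2.35²]/(32+15−2) = 5.39409
t = (31.8 − 33.6)/√[5.39409·(1/32 + 1/15)] = -2.477
df = n₁ + n₂ − 2 = 45
p-value = P(T ≤ -2.477) ≈ 0.009
Since p ≈ 0.009 < α = 0.05, reject H0; the data support H1.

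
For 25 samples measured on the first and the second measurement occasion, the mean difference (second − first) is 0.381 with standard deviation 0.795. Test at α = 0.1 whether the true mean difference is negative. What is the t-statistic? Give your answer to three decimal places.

H0: μ_d = 0; H1: μ_d < 0 (paired t-test on the differences, left-tailed).
t = d̄/(s_d/√n) = 0.381/(0.795/√25) = 2.396
df = n − 1 = 24
p-value = P(T ≤ 2.396) ≈ 0.988
Since p ≈ 0.988 > α = 0.1, fail to reject H0; the data do not provide sufficient evidence against H0.

2.396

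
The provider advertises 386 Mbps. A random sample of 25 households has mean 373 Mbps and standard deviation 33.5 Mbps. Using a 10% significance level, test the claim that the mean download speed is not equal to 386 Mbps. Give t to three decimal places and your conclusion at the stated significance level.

t = -1.940; reject H0

H0: μ = 386; H1: μ ≠ 386 (one-sample t-test, two-sided).
t = (x̄ − μ₀)/(s/√n) = (373 − 386)/(33.5/√25) = -1.940
df = n − 1 = 24
Two-sided p-value ≈ 0.0642
Since p ≈ 0.0642 < α = 0.1, reject H0; the evidence is statistically significant.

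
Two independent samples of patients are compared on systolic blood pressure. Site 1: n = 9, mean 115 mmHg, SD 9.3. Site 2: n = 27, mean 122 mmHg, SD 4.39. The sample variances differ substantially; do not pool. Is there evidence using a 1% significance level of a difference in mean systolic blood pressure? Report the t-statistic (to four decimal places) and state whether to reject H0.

t = -2.1786; fail to reject H0

Let group 1 = site 1, group 2 = site 2. H0: μ_1 = μ_2; H1: μ_1 ≠ μ_2 (Welch's two-sample t-test, two-sided).
t = (x̄_1 − x̄_2)/√(s_1²/n_1 + s_2²/n_2) = (115 − 122)/√(9.3²/9 + 4.39²/27) = -2.1786
Welch–Satterthwaite df ≈ 9.22
Two-sided p-value ≈ 0.057
Since p ≈ 0.057 > α = 0.01, fail to reject H0; the evidence is not statistically significant.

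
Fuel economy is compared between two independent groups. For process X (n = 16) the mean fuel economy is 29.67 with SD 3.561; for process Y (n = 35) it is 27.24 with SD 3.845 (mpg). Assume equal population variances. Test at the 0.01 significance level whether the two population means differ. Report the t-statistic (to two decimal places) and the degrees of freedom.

Let group 1 = process X, group 2 = process Y. H0: μ_1 = μ_2; H1: μ_1 ≠ μ_2 (two-sample pooled-variance t-test, two-sided).
s_p² = [(16−1)·3.561² + (35−1)·3.845²]/(16+35−2) = 14.1402
t = (29.67 − 27.24)/√[14.1402·(1/16 + 1/35)] = 2.14
df = n₁ + n₂ − 2 = 49
Two-sided p-value ≈ 0.037
Since p ≈ 0.037 > α = 0.01, fail to reject H0; the evidence is not statistically significant.

t = 2.14, df = 49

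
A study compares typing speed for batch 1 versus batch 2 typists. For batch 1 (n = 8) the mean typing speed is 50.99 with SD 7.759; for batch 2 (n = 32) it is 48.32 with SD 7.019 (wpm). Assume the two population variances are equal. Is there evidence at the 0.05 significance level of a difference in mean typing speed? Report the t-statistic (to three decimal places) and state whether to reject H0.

Let group 1 = batch 1, group 2 = batch 2. H0: μ_1 = μ_2; H1: μ_1 ≠ μ_2 (two-sample pooled-variance t-test, two-sided).
s_p² = [(8−1)·7.759² + (32−1)·7.019²]/(8+32−2) = 51.2808
t = (50.99 − 48.32)/√[51.2808·(1/8 + 1/32)] = 0.943
df = n₁ + n₂ − 2 = 38
Two-sided p-value ≈ 0.352
Since p ≈ 0.352 > α = 0.05, fail to reject H0; the evidence is not statistically significant.

t = 0.943; fail to reject H0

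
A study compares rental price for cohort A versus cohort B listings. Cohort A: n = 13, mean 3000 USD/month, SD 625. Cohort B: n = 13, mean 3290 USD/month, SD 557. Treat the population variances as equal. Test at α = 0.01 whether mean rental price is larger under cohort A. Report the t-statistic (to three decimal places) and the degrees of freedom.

t = -1.249, df = 24

Let group 1 = cohort A, group 2 = cohort B. H0: μ_1 = μ_2; H1: μ_1 > μ_2 (two-sample pooled-variance t-test, right-tailed).
s_p² = [(13−1)·625² + (13−1)·557²]/(13+13−2) = 350437
t = (3000 − 3290)/√[350437·(1/13 + 1/13)] = -1.249
df = n₁ + n₂ − 2 = 24
p-value = P(T ≥ -1.249) ≈ 0.888
Since p ≈ 0.888 > α = 0.01, fail to reject H0; the data do not provide sufficient evidence against H0.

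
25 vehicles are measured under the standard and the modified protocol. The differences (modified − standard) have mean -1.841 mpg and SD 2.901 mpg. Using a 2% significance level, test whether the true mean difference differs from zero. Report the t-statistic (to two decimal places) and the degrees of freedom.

H0: μ_d = 0; H1: μ_d ≠ 0 (paired t-test on the differences, two-sided).
t = d̄/(s_d/√n) = -1.841/(2.901/√25) = -3.17
df = n − 1 = 24
Two-sided p-value ≈ 0.004
Since p ≈ 0.004 < α = 0.02, reject H0; the evidence is statistically significant.

t = -3.17, df = 24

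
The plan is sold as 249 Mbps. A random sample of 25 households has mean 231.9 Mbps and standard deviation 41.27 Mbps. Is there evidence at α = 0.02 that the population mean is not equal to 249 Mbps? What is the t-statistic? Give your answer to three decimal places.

H0: μ = 249; H1: μ ≠ 249 (one-sample t-test, two-sided).
t = (x̄ − μ₀)/(s/√n) = (231.9 − 249)/(41.27/√25) = -2.072
df = n − 1 = 24
Two-sided p-value ≈ 0.0492
Since p ≈ 0.0492 > α = 0.02, fail to reject H0; the evidence is not statistically significant.

-2.072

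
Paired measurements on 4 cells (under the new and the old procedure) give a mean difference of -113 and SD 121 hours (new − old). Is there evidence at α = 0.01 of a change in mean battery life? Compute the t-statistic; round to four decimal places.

-1.8678

H0: μ_d = 0; H1: μ_d ≠ 0 (paired t-test on the differences, two-sided).
t = d̄/(s_d/√n) = -113/(121/√4) = -1.8678
df = n − 1 = 3
Two-sided p-value ≈ 0.1586
Since p ≈ 0.1586 > α = 0.01, fail to reject H0; the data do not provide sufficient evidence against H0.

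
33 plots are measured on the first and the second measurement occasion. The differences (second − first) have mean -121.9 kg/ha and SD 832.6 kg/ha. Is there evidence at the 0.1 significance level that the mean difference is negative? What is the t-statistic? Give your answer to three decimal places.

-0.841

H0: μ_d = 0; H1: μ_d < 0 (paired t-test on the differences, left-tailed).
t = d̄/(s_d/√n) = -121.9/(832.6/√33) = -0.841
df = n − 1 = 32
p-value = P(T ≤ -0.841) ≈ 0.2033
Since p ≈ 0.2033 > α = 0.1, fail to reject H0; the data do not provide sufficient evidence against H0.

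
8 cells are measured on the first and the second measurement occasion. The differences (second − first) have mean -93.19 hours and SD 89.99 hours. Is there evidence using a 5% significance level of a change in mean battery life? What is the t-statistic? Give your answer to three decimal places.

-2.929

H0: μ_d = 0; H1: μ_d ≠ 0 (paired t-test on the differences, two-sided).
t = d̄/(s_d/√n) = -93.19/(89.99/√8) = -2.929
df = n − 1 = 7
Two-sided p-value ≈ 0.0221
Since p ≈ 0.0221 < α = 0.05, reject H0; the data support H1.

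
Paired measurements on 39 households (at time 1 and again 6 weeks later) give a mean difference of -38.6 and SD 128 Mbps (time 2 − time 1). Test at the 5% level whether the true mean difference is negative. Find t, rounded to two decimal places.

H0: μ_d = 0; H1: μ_d < 0 (paired t-test on the differences, left-tailed).
t = d̄/(s_d/√n) = -38.6/(128/√39) = -1.88
df = n − 1 = 38
p-value = P(T ≤ -1.88) ≈ 0.034
Since p ≈ 0.034 < α = 0.05, reject H0; the evidence is statistically significant.

-1.88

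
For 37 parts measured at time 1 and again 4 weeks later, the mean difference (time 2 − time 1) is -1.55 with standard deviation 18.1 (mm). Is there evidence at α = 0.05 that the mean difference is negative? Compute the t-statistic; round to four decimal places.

-0.5209

H0: μ_d = 0; H1: μ_d < 0 (paired t-test on the differences, left-tailed).
t = d̄/(s_d/√n) = -1.55/(18.1/√37) = -0.5209
df = n − 1 = 36
p-value = P(T ≤ -0.5209) ≈ 0.303
Since p ≈ 0.303 > α = 0.05, fail to reject H0; the data do not provide sufficient evidence against H0.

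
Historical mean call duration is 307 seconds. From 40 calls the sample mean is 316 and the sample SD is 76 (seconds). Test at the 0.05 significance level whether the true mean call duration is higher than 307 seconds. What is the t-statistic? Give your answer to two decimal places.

H0: μ = 307; H1: μ > 307 (one-sample t-test, right-tailed).
t = (x̄ − μ₀)/(s/√n) = (316 − 307)/(76/√40) = 0.75
df = n − 1 = 39
p-value = P(T ≥ 0.75) ≈ 0.2292
Since p ≈ 0.2292 > α = 0.05, fail to reject H0; the data do not provide sufficient evidence against H0.

0.75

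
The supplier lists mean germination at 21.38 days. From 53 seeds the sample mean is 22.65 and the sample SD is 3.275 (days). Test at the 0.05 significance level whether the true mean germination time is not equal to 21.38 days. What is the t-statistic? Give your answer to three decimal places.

H0: μ = 21.38; H1: μ ≠ 21.38 (one-sample t-test, two-sided).
t = (x̄ − μ₀)/(s/√n) = (22.65 − 21.38)/(3.275/√53) = 2.823
df = n − 1 = 52
Two-sided p-value ≈ 0.007
Since p ≈ 0.007 < α = 0.05, reject H0; the evidence is statistically significant.

2.823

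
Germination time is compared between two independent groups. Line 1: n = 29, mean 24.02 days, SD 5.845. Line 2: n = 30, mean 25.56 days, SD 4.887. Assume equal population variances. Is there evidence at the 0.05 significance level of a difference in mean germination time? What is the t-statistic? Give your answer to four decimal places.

-1.0994

Let group 1 = line 1, group 2 = line 2. H0: μ_1 = μ_2; H1: μ_1 ≠ μ_2 (two-sample pooled-variance t-test, two-sided).
s_p² = [(29−1)·5.845² + (30−1)·4.887²]/(29+30−2) = 28.9332
t = (24.02 − 25.56)/√[28.9332·(1/29 + 1/30)] = -1.0994
df = n₁ + n₂ − 2 = 57
Two-sided p-value ≈ 0.276
Since p ≈ 0.276 > α = 0.05, fail to reject H0; the data do not provide sufficient evidence against H0.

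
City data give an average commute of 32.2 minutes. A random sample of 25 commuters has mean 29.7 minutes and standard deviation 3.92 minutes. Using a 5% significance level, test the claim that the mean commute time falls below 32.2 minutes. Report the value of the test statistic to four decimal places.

-3.1888

H0: μ = 32.2; H1: μ < 32.2 (one-sample t-test, left-tailed).
t = (x̄ − μ₀)/(s/√n) = (29.7 − 32.2)/(3.92/√25) = -3.1888
df = n − 1 = 24
p-value = P(T ≤ -3.1888) ≈ 0.0020
Since p ≈ 0.0020 < α = 0.05, reject H0; the evidence is statistically significant.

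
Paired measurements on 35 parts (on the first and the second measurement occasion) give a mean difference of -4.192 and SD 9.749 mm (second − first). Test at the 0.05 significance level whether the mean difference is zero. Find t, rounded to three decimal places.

-2.544

H0: μ_d = 0; H1: μ_d ≠ 0 (paired t-test on the differences, two-sided).
t = d̄/(s_d/√n) = -4.192/(9.749/√35) = -2.544
df = n − 1 = 34
Two-sided p-value ≈ 0.0157
Since p ≈ 0.0157 < α = 0.05, reject H0; the data support H1.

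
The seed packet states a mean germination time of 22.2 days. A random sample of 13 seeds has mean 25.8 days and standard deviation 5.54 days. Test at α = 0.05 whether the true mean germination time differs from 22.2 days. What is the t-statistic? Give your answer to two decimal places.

2.34

H0: μ = 22.2; H1: μ ≠ 22.2 (one-sample t-test, two-sided).
t = (x̄ − μ₀)/(s/√n) = (25.8 − 22.2)/(5.54/√13) = 2.34
df = n − 1 = 12
Two-sided p-value ≈ 0.0372
Since p ≈ 0.0372 < α = 0.05, reject H0; the data support H1.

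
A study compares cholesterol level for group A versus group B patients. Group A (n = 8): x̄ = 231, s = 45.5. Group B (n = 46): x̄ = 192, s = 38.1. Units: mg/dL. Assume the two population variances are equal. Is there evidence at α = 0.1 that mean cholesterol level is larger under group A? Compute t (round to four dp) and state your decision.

Let group 1 = group A, group 2 = group B. H0: μ_1 = μ_2; H1: μ_1 > μ_2 (two-sample pooled-variance t-test, right-tailed).
s_p² = [(8−1)·45.5² + (46−1)·38.1²]/(8+46−2) = 1534.89
t = (231 − 192)/√[1534.89·(1/8 + 1/46)] = 2.5987
df = n₁ + n₂ − 2 = 52
p-value = P(T ≥ 2.5987) ≈ 0.006
Since p ≈ 0.006 < α = 0.1, reject H0; the evidence is statistically significant.

t = 2.5987; reject H0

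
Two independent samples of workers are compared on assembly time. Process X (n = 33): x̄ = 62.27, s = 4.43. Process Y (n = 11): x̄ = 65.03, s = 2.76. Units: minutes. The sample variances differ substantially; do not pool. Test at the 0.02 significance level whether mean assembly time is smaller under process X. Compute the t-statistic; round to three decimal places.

Let group 1 = process X, group 2 = process Y. H0: μ_1 = μ_2; H1: μ_1 < μ_2 (Welch's two-sample t-test, left-tailed).
t = (x̄_1 − x̄_2)/√(s_1²/n_1 + s_2²/n_2) = (62.27 − 65.03)/√(4.43²/33 + 2.76²/11) = -2.433
Welch–Satterthwaite df ≈ 28.08
p-value = P(T ≤ -2.433) ≈ 0.011
Since p ≈ 0.011 < α = 0.02, reject H0; the data support H1.

-2.433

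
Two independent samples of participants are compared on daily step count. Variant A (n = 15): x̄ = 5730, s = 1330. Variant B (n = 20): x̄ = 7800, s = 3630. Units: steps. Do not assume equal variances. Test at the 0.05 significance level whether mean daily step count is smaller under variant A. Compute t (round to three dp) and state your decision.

t = -2.349; reject H0

Let group 1 = variant A, group 2 = variant B. H0: μ_1 = μ_2; H1: μ_1 < μ_2 (Welch's two-sample t-test, left-tailed).
t = (x̄_1 − x̄_2)/√(s_1²/n_1 + s_2²/n_2) = (5730 − 7800)/√(1330²/15 + 3630²/20) = -2.349
Welch–Satterthwaite df ≈ 25.31
p-value = P(T ≤ -2.349) ≈ 0.0135
Since p ≈ 0.0135 < α = 0.05, reject H0; the data support H1.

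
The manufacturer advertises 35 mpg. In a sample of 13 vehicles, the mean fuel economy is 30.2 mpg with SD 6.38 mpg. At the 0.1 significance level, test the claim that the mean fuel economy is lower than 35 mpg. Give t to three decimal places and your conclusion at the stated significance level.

H0: μ = 35; H1: μ < 35 (one-sample t-test, left-tailed).
t = (x̄ − μ₀)/(s/√n) = (30.2 − 35)/(6.38/√13) = -2.713
df = n − 1 = 12
p-value = P(T ≤ -2.713) ≈ 0.0094
Since p ≈ 0.0094 < α = 0.1, reject H0; the evidence is statistically significant.

t = -2.713; reject H0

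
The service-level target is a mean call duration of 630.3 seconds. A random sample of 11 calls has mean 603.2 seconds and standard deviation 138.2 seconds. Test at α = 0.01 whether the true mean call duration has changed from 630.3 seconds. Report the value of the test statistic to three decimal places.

H0: μ = 630.3; H1: μ ≠ 630.3 (one-sample t-test, two-sided).
t = (x̄ − μ₀)/(s/√n) = (603.2 − 630.3)/(138.2/√11) = -0.650
df = n − 1 = 10
Two-sided p-value ≈ 0.5301
Since p ≈ 0.5301 > α = 0.01, fail to reject H0; the evidence is not statistically significant.

-0.650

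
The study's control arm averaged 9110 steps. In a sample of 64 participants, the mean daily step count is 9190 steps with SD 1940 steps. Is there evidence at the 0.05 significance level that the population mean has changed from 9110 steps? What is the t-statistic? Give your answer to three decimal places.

0.330

H0: μ = 9110; H1: μ ≠ 9110 (one-sample t-test, two-sided).
t = (x̄ − μ₀)/(s/√n) = (9190 − 9110)/(1940/√64) = 0.330
df = n − 1 = 63
Two-sided p-value ≈ 0.743
Since p ≈ 0.743 > α = 0.05, fail to reject H0; the evidence is not statistically significant.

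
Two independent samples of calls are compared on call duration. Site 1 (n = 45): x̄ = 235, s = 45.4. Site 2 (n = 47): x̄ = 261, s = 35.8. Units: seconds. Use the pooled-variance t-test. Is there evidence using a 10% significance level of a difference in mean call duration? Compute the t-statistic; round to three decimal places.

Let group 1 = site 1, group 2 = site 2. H0: μ_1 = μ_2; H1: μ_1 ≠ μ_2 (two-sample pooled-variance t-test, two-sided).
s_p² = [(45−1)·45.4² + (47−1)·35.8²]/(45+47−2) = 1662.74
t = (235 − 261)/√[1662.74·(1/45 + 1/47)] = -3.057
df = n₁ + n₂ − 2 = 90
Two-sided p-value ≈ 0.0029
Since p ≈ 0.0029 < α = 0.1, reject H0; the evidence is statistically significant.

-3.057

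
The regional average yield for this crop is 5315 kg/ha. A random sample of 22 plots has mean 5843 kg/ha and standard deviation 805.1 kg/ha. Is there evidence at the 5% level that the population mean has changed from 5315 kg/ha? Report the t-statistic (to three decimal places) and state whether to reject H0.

H0: μ = 5315; H1: μ ≠ 5315 (one-sample t-test, two-sided).
t = (x̄ − μ₀)/(s/√n) = (5843 − 5315)/(805.1/√22) = 3.076
df = n − 1 = 21
Two-sided p-value ≈ 0.0057
Since p ≈ 0.0057 < α = 0.05, reject H0; the data support H1.

t = 3.076; reject H0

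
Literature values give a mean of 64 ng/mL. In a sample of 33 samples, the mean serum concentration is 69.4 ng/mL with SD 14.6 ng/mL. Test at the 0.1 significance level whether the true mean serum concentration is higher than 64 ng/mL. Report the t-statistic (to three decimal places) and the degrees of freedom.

H0: μ = 64; H1: μ > 64 (one-sample t-test, right-tailed).
t = (x̄ − μ₀)/(s/√n) = (69.4 − 64)/(14.6/√33) = 2.125
df = n − 1 = 32
p-value = P(T ≥ 2.125) ≈ 0.0207
Since p ≈ 0.0207 < α = 0.1, reject H0; the data support H1.

t = 2.125, df = 32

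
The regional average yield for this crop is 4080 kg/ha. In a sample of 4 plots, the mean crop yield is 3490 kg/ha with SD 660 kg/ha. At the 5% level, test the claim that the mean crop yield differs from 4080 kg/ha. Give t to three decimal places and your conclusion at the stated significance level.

H0: μ = 4080; H1: μ ≠ 4080 (one-sample t-test, two-sided).
t = (x̄ − μ₀)/(s/√n) = (3490 − 4080)/(660/√4) = -1.788
df = n − 1 = 3
Two-sided p-value ≈ 0.172
Since p ≈ 0.172 > α = 0.05, fail to reject H0; the data do not provide sufficient evidence against H0.

t = -1.788; fail to reject H0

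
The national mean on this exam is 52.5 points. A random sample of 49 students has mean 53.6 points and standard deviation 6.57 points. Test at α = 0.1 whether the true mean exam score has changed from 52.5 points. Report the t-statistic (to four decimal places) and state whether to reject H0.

t = 1.1720; fail to reject H0

H0: μ = 52.5; H1: μ ≠ 52.5 (one-sample t-test, two-sided).
t = (x̄ − μ₀)/(s/√n) = (53.6 − 52.5)/(6.57/√49) = 1.1720
df = n − 1 = 48
Two-sided p-value ≈ 0.2470
Since p ≈ 0.2470 > α = 0.1, fail to reject H0; the data do not provide sufficient evidence against H0.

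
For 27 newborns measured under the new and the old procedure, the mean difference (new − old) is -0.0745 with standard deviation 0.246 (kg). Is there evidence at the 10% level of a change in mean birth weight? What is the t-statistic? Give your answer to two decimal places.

H0: μ_d = 0; H1: μ_d ≠ 0 (paired t-test on the differences, two-sided).
t = d̄/(s_d/√n) = -0.0745/(0.246/√27) = -1.57
df = n − 1 = 26
Two-sided p-value ≈ 0.128
Since p ≈ 0.128 > α = 0.1, fail to reject H0; the evidence is not statistically significant.

-1.57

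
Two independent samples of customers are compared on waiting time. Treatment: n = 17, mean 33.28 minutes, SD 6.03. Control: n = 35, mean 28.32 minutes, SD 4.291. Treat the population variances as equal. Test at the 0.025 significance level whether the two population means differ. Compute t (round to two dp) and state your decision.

Let group 1 = treatment, group 2 = control. H0: μ_1 = μ_2; H1: μ_1 ≠ μ_2 (two-sample pooled-variance t-test, two-sided).
s_p² = [(17−1)·6.03² + (35−1)·4.291²]/(17+35−2) = 24.1561
t = (33.28 − 28.32)/√[24.1561·(1/17 + 1/35)] = 3.41
df = n₁ + n₂ − 2 = 50
Two-sided p-value ≈ 0.0013
Since p ≈ 0.0013 < α = 0.025, reject H0; the data support H1.

t = 3.41; reject H0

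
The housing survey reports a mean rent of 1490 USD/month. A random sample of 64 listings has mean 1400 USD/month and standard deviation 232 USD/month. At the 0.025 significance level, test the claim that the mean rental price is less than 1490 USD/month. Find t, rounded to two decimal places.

H0: μ = 1490; H1: μ < 1490 (one-sample t-test, left-tailed).
t = (x̄ − μ₀)/(s/√n) = (1400 − 1490)/(232/√64) = -3.10
df = n − 1 = 63
p-value = P(T ≤ -3.10) ≈ 0.0014
Since p ≈ 0.0014 < α = 0.025, reject H0; the data support H1.

-3.10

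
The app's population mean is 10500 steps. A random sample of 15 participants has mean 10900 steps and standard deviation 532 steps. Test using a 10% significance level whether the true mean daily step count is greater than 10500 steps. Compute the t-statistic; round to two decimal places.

H0: μ = 10500; H1: μ > 10500 (one-sample t-test, right-tailed).
t = (x̄ − μ₀)/(s/√n) = (10900 − 10500)/(532/√15) = 2.91
df = n − 1 = 14
p-value = P(T ≥ 2.91) ≈ 0.0057
Since p ≈ 0.0057 < α = 0.1, reject H0; the data support H1.

2.91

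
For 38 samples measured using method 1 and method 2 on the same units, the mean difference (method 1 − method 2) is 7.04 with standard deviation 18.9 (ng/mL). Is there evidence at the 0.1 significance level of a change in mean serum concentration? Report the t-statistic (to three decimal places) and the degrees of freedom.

t = 2.296, df = 37

H0: μ_d = 0; H1: μ_d ≠ 0 (paired t-test on the differences, two-sided).
t = d̄/(s_d/√n) = 7.04/(18.9/√38) = 2.296
df = n − 1 = 37
Two-sided p-value ≈ 0.027
Since p ≈ 0.027 < α = 0.1, reject H0; the data support H1.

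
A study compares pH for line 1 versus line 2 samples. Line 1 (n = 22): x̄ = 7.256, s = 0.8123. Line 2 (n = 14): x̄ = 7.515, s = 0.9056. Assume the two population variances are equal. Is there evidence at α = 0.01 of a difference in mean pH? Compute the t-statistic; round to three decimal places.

-0.892

Let group 1 = line 1, group 2 = line 2. H0: μ_1 = μ_2; H1: μ_1 ≠ μ_2 (two-sample pooled-variance t-test, two-sided).
s_p² = [(22−1)·0.8123² + (14−1)·0.9056²]/(22+14−2) = 0.721115
t = (7.256 − 7.515)/√[0.721115·(1/22 + 1/14)] = -0.892
df = n₁ + n₂ − 2 = 34
Two-sided p-value ≈ 0.379
Since p ≈ 0.379 > α = 0.01, fail to reject H0; the data do not provide sufficient evidence against H0.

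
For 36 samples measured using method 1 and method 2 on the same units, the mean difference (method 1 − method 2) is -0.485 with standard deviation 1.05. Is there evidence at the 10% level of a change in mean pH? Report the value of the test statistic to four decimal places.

-2.7714

H0: μ_d = 0; H1: μ_d ≠ 0 (paired t-test on the differences, two-sided).
t = d̄/(s_d/√n) = -0.485/(1.05/√36) = -2.7714
df = n − 1 = 35
Two-sided p-value ≈ 0.009
Since p ≈ 0.009 < α = 0.1, reject H0; the evidence is statistically significant.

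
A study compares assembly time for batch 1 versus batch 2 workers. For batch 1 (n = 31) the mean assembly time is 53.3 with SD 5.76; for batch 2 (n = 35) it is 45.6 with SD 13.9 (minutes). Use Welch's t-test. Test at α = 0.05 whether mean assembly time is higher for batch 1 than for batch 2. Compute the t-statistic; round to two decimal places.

Let group 1 = batch 1, group 2 = batch 2. H0: μ_1 = μ_2; H1: μ_1 > μ_2 (Welch's two-sample t-test, right-tailed).
t = (x̄_1 − x̄_2)/√(s_1²/n_1 + s_2²/n_2) = (53.3 − 45.6)/√(5.76²/31 + 13.9²/35) = 3.00
Welch–Satterthwaite df ≈ 46.48
p-value = P(T ≥ 3.00) ≈ 0.002
Since p ≈ 0.002 < α = 0.05, reject H0; the evidence is statistically significant.

3.00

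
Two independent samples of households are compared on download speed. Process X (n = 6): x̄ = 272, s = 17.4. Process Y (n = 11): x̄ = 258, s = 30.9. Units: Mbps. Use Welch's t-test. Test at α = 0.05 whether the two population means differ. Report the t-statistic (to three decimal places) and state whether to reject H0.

Let group 1 = process X, group 2 = process Y. H0: μ_1 = μ_2; H1: μ_1 ≠ μ_2 (Welch's two-sample t-test, two-sided).
t = (x̄_1 − x̄_2)/√(s_1²/n_1 + s_2²/n_2) = (272 − 258)/√(17.4²/6 + 30.9²/11) = 1.195
Welch–Satterthwaite df ≈ 14.92
Two-sided p-value ≈ 0.2507
Since p ≈ 0.2507 > α = 0.05, fail to reject H0; the data do not provide sufficient evidence against H0.

t = 1.195; fail to reject H0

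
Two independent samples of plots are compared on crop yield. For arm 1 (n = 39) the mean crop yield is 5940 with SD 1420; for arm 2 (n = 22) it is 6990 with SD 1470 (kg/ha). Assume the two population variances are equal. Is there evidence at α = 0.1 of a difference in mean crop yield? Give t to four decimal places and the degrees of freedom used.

Let group 1 = arm 1, group 2 = arm 2. H0: μ_1 = μ_2; H1: μ_1 ≠ μ_2 (two-sample pooled-variance t-test, two-sided).
s_p² = [(39−1)·1420² + (22−1)·1470²]/(39+22−2) = 2067830
t = (5940 − 6990)/√[2067830·(1/39 + 1/22)] = -2.7385
df = n₁ + n₂ − 2 = 59
Two-sided p-value ≈ 0.008
Since p ≈ 0.008 < α = 0.1, reject H0; the evidence is statistically significant.

t = -2.7385, df = 59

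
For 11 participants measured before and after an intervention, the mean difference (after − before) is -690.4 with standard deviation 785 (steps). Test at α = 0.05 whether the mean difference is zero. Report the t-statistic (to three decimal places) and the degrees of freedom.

t = -2.917, df = 10

H0: μ_d = 0; H1: μ_d ≠ 0 (paired t-test on the differences, two-sided).
t = d̄/(s_d/√n) = -690.4/(785/√11) = -2.917
df = n − 1 = 10
Two-sided p-value ≈ 0.0154
Since p ≈ 0.0154 < α = 0.05, reject H0; the evidence is statistically significant.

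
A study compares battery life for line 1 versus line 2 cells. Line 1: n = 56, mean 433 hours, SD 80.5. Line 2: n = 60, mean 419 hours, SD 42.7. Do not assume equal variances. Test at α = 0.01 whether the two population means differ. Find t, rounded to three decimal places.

1.158

Let group 1 = line 1, group 2 = line 2. H0: μ_1 = μ_2; H1: μ_1 ≠ μ_2 (Welch's two-sample t-test, two-sided).
t = (x̄_1 − x̄_2)/√(s_1²/n_1 + s_2²/n_2) = (433 − 419)/√(80.5²/56 + 42.7²/60) = 1.158
Welch–Satterthwaite df ≈ 82.38
Two-sided p-value ≈ 0.250
Since p ≈ 0.250 > α = 0.01, fail to reject H0; the evidence is not statistically significant.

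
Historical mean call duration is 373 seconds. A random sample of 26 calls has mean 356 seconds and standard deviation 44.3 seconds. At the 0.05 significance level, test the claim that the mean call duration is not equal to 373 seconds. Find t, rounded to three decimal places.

-1.957

H0: μ = 373; H1: μ ≠ 373 (one-sample t-test, two-sided).
t = (x̄ − μ₀)/(s/√n) = (356 − 373)/(44.3/√26) = -1.957
df = n − 1 = 25
Two-sided p-value ≈ 0.062
Since p ≈ 0.062 > α = 0.05, fail to reject H0; the data do not provide sufficient evidence against H0.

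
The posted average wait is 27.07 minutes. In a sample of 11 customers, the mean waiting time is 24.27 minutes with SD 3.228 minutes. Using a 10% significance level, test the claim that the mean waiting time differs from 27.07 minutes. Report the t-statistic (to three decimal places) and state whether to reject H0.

H0: μ = 27.07; H1: μ ≠ 27.07 (one-sample t-test, two-sided).
t = (x̄ − μ₀)/(s/√n) = (24.27 − 27.07)/(3.228/√11) = -2.877
df = n − 1 = 10
Two-sided p-value ≈ 0.016
Since p ≈ 0.016 < α = 0.1, reject H0; the evidence is statistically significant.

t = -2.877; reject H0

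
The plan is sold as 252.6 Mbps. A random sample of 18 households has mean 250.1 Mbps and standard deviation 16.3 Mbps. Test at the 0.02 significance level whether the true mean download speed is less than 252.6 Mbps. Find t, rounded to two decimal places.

H0: μ = 252.6; H1: μ < 252.6 (one-sample t-test, left-tailed).
t = (x̄ − μ₀)/(s/√n) = (250.1 − 252.6)/(16.3/√18) = -0.65
df = n − 1 = 17
p-value = P(T ≤ -0.65) ≈ 0.262
Since p ≈ 0.262 > α = 0.02, fail to reject H0; the data do not provide sufficient evidence against H0.

-0.65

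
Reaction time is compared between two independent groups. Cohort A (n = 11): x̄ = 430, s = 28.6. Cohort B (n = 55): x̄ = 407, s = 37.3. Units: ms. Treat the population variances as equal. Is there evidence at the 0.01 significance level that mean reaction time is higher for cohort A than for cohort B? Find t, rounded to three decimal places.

Let group 1 = cohort A, group 2 = cohort B. H0: μ_1 = μ_2; H1: μ_1 > μ_2 (two-sample pooled-variance t-test, right-tailed).
s_p² = [(11−1)·28.6² + (55−1)·37.3²]/(11+55−2) = 1301.71
t = (430 − 407)/√[1301.71·(1/11 + 1/55)] = 1.930
df = n₁ + n₂ − 2 = 64
p-value = P(T ≥ 1.930) ≈ 0.0290
Since p ≈ 0.0290 > α = 0.01, fail to reject H0; the evidence is not statistically significant.

1.930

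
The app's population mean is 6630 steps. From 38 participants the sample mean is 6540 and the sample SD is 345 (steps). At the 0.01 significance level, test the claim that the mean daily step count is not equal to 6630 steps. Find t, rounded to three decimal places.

-1.608

H0: μ = 6630; H1: μ ≠ 6630 (one-sample t-test, two-sided).
t = (x̄ − μ₀)/(s/√n) = (6540 − 6630)/(345/√38) = -1.608
df = n − 1 = 37
Two-sided p-value ≈ 0.1163
Since p ≈ 0.1163 > α = 0.01, fail to reject H0; the evidence is not statistically significant.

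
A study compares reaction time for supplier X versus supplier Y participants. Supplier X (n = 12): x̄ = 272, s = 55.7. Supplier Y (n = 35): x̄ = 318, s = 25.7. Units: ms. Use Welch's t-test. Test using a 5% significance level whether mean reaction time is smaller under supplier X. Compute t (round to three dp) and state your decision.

t = -2.762; reject H0

Let group 1 = supplier X, group 2 = supplier Y. H0: μ_1 = μ_2; H1: μ_1 < μ_2 (Welch's two-sample t-test, left-tailed).
t = (x̄_1 − x̄_2)/√(s_1²/n_1 + s_2²/n_2) = (272 − 318)/√(55.7²/12 + 25.7²/35) = -2.762
Welch–Satterthwaite df ≈ 12.64
p-value = P(T ≤ -2.762) ≈ 0.008
Since p ≈ 0.008 < α = 0.05, reject H0; the data support H1.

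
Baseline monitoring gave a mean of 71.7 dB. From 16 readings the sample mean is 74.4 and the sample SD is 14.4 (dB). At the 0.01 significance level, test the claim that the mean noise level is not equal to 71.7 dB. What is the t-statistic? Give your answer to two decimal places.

H0: μ = 71.7; H1: μ ≠ 71.7 (one-sample t-test, two-sided).
t = (x̄ − μ₀)/(s/√n) = (74.4 − 71.7)/(14.4/√16) = 0.75
df = n − 1 = 15
Two-sided p-value ≈ 0.4649
Since p ≈ 0.4649 > α = 0.01, fail to reject H0; the data do not provide sufficient evidence against H0.

0.75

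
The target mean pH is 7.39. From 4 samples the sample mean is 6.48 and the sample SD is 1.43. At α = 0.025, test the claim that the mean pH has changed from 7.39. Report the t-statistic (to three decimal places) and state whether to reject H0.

H0: μ = 7.39; H1: μ ≠ 7.39 (one-sample t-test, two-sided).
t = (x̄ − μ₀)/(s/√n) = (6.48 − 7.39)/(1.43/√4) = -1.273
df = n − 1 = 3
Two-sided p-value ≈ 0.293
Since p ≈ 0.293 > α = 0.025, fail to reject H0; the data do not provide sufficient evidence against H0.

t = -1.273; fail to reject H0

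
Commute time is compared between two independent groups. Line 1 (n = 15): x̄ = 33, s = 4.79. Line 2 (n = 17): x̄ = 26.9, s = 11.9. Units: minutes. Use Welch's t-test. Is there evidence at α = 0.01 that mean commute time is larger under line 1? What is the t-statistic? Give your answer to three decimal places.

1.943

Let group 1 = line 1, group 2 = line 2. H0: μ_1 = μ_2; H1: μ_1 > μ_2 (Welch's two-sample t-test, right-tailed).
t = (x̄_1 − x̄_2)/√(s_1²/n_1 + s_2²/n_2) = (33 − 26.9)/√(4.79²/15 + 11.9²/17) = 1.943
Welch–Satterthwaite df ≈ 21.58
p-value = P(T ≥ 1.943) ≈ 0.033
Since p ≈ 0.033 > α = 0.01, fail to reject H0; the evidence is not statistically significant.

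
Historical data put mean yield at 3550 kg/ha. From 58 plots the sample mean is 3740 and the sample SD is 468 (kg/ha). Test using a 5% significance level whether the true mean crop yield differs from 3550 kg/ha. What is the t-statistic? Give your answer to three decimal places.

H0: μ = 3550; H1: μ ≠ 3550 (one-sample t-test, two-sided).
t = (x̄ − μ₀)/(s/√n) = (3740 − 3550)/(468/√58) = 3.092
df = n − 1 = 57
Two-sided p-value ≈ 0.003
Since p ≈ 0.003 < α = 0.05, reject H0; the evidence is statistically significant.

3.092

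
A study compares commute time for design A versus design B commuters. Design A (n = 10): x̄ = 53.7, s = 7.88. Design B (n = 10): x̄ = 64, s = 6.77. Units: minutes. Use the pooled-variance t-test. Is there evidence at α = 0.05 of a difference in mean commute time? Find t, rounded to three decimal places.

Let group 1 = design A, group 2 = design B. H0: μ_1 = μ_2; H1: μ_1 ≠ μ_2 (two-sample pooled-variance t-test, two-sided).
s_p² = [(10−1)·7.88² + (10−1)·6.77²]/(10+10−2) = 53.9637
t = (53.7 − 64)/√[53.9637·(1/10 + 1/10)] = -3.135
df = n₁ + n₂ − 2 = 18
Two-sided p-value ≈ 0.006
Since p ≈ 0.006 < α = 0.05, reject H0; the data support H1.

-3.135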